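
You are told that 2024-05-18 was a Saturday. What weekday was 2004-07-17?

Saturday

Count forward from the earlier date (July 17, 2004) to the later (May 18, 2024):
From July 17, 2004 to July 17, 2023: 19 years, of which 4 contain a Feb 29 — 15×365 + 4×366 = 6939 days.
July 2023: 31 − 17 = 14 days remain.
Then 9 full months totalling 274 days.
May 1–18, 2024: 18 days.
Residual: 306 days.
Total: 7245 days.
7245 is a multiple of 7, so 2004-07-17 falls on the same weekday: Saturday.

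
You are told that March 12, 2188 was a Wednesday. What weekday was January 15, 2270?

Saturday

From March 12, 2188 to March 12, 2269: 81 years, of which 19 contain a Feb 29 — 62×365 + 19×366 = 29584 days.
(2200 is not a leap year (divisible by 100 but not 400).)
March 2269: 31 − 12 = 19 days remain.
Then 9 full months totalling 275 days.
January 1–15, 2270: 15 days.
Residual: 309 days.
Total: 29893 days.
29893 mod 7 = 3, so 3 days after Wednesday is Saturday.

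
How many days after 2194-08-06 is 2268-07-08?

26999

From August 6, 2194 to August 6, 2267: 73 years, of which 17 contain a Feb 29 — 56×365 + 17×366 = 26662 days.
(2200 is not a leap year (divisible by 100 but not 400).)
August 2267: 31 − 6 = 25 days remain.
Then 10 full months totalling 304 days.
July 1–8, 2268: 8 days.
Residual: 337 days.
Total: 26999 days.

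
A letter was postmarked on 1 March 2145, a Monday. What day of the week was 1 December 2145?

March 2145: 31 − 1 = 30 days remain.
Then April (30), May (31), June (30), July (31), August (31), September (30), October (31), November (30): 30 + 31 + 30 + 31 + 31 + 30 + 31 + 30 = 244 days.
December 1, 2145: 1 day.
Total: 30 + 244 + 1 = 275 days.
275 mod 7 = 2, so 2 days after Monday is Wednesday.

Wednesday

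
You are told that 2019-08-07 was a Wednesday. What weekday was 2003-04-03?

Thursday

Count forward from the earlier date (April 3, 2003) to the later (August 7, 2019):
Day-of-year of April 3, 2003: 93.
Day-of-year of August 7, 2019: 219.
2003 has 365 days, so 365 − 93 = 272 days remain in 2003.
Full years 2004–2018: 11 common + 4 leap = 11×365 + 4×366 = 5479 days.
Total: 272 + 5479 + 219 = 5970 days.
5970 mod 7 = 6, so 6 days before Wednesday is Thursday.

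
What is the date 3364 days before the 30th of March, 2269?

the 13th of January, 2260

Count 3364 days before March 30, 2269:
From January 13, 2260 to January 13, 2269: 9 years, of which 3 contain a Feb 29 — 6×365 + 3×366 = 3288 days.
January 2269: 31 − 13 = 18 days remain.
Then February 2269 (28): 28 days.
March 1–30, 2269: 30 days.
Residual: 76 days.
Total: 3364 days.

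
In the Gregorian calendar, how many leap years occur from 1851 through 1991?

34

Years divisible by 4: 1852, 1856, …, 1988 — 35 in all.
Of these, 1900 is divisible by 100 but not 400, so not leap.
Leap years: 35 − 1 = 34.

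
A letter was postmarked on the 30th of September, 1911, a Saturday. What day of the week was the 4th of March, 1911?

Count forward from the earlier date (March 4, 1911) to the later (September 30, 1911):
March 1911: 31 − 4 = 27 days remain.
Then April (30), May (31), June (30), July (31), August (31): 30 + 31 + 30 + 31 + 31 = 153 days.
September 1–30, 1911: 30 days.
Total: 27 + 153 + 30 = 210 days.
210 is a multiple of 7, so the 4th of March, 1911 falls on the same weekday: Saturday.

Saturday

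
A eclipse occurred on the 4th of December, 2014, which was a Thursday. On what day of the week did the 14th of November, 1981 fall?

Saturday

Count forward from the earlier date (November 14, 1981) to the later (December 4, 2014):
From November 14, 1981 to November 14, 2014: 33 years, of which 8 contain a Feb 29 — 25×365 + 8×366 = 12053 days.
(2000 is a leap year (divisible by 400).)
November 2014: 30 − 14 = 16 days remain.
December 1–4, 2014: 4 days.
Residual: 20 days.
Total: 12073 days.
12073 mod 7 = 5, so 5 days before Thursday is Saturday.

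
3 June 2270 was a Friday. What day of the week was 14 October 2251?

Count forward from the earlier date (October 14, 2251) to the later (June 3, 2270):
Day-of-year of October 14, 2251: 287.
Day-of-year of June 3, 2270: 154.
2251 has 365 days, so 365 − 287 = 78 days remain in 2251.
Full years 2252–2269: 13 common + 5 leap = 13×365 + 5×366 = 6575 days.
Total: 78 + 6575 + 154 = 6807 days.
6807 mod 7 = 3, so 3 days before Friday is Tuesday.

Tuesday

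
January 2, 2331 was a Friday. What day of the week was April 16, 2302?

Count forward from the earlier date (April 16, 2302) to the later (January 2, 2331):
From April 16, 2302 to April 16, 2330: 28 years, of which 7 contain a Feb 29 — 21×365 + 7×366 = 10227 days.
April 2330: 30 − 16 = 14 days remain.
Then May (31), June (30), July (31), August (31), September (30), October (31), November (30), December (31): 31 + 30 + 31 + 31 + 30 + 31 + 30 + 31 = 245 days.
January 1–2, 2331: 2 days.
Residual: 261 days.
Total: 10488 days.
10488 mod 7 = 2, so 2 days before Friday is Wednesday.

Wednesday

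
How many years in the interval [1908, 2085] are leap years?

45

Years divisible by 4: 1908, 1912, …, 2084 — 45 in all.
2000 is divisible by 400, so still leap.
No century exceptions apply. Count: 45.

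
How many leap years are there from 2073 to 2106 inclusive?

Years divisible by 4 in [2073, 2106]: 2076, 2080, 2084, 2088, 2092, 2096, 2100, 2104.
Of these, 2100 is divisible by 100 but not 400, so not leap.
Leap years: 8 − 1 = 7.

7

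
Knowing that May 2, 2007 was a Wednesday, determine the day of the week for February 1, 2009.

Sunday

May 2007: 31 − 2 = 29 days remain.
Then 20 full months totalling 611 days.
February 1, 2009: 1 day (2009 is not a leap year).
Total: 29 + 611 + 1 = 641 days.
641 mod 7 = 4, so 4 days after Wednesday is Sunday.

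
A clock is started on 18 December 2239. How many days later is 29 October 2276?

Day-of-year of December 18, 2239: 352.
Day-of-year of October 29, 2276: 303.
2239 has 365 days, so 365 − 352 = 13 days remain in 2239.
Full years 2240–2275: 27 common + 9 leap = 27×365 + 9×366 = 13149 days.
Total: 13 + 13149 + 303 = 13465 days.

13465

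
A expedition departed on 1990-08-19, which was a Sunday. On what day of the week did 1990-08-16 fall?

Count forward from the earlier date (August 16, 1990) to the later (August 19, 1990):
Within August 1990: 19 − 16 = 3 days.
3 mod 7 = 3, so 3 days before Sunday is Thursday.

Thursday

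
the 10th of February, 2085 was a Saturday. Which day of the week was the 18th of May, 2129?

Day-of-year of February 10, 2085: 41.
Day-of-year of May 18, 2129: 138.
2085 has 365 days, so 365 − 41 = 324 days remain in 2085.
Full years 2086–2128: 33 common + 10 leap = 33×365 + 10×366 = 15705 days.
Total: 324 + 15705 + 138 = 16167 days.
16167 mod 7 = 4, so 4 days after Saturday is Wednesday.

Wednesday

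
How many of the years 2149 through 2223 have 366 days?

17

Years divisible by 4: 2152, 2156, …, 2220 — 18 in all.
Of these, 2200 is divisible by 100 but not 400, so not leap.
Leap years: 18 − 1 = 17.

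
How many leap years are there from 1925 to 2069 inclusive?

36

Years divisible by 4: 1928, 1932, …, 2068 — 36 in all.
2000 is divisible by 400, so still leap.
No century exceptions apply. Count: 36.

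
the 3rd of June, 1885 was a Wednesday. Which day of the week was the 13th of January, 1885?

Count forward from the earlier date (January 13, 1885) to the later (June 3, 1885):
January 1885: 31 − 13 = 18 days remain.
Then February 1885 (28), March (31), April (30), May (31): 28 + 31 + 30 + 31 = 120 days.
June 1–3, 1885: 3 days.
Total: 18 + 120 + 3 = 141 days.
141 mod 7 = 1, so 1 day before Wednesday is Tuesday.

Tuesday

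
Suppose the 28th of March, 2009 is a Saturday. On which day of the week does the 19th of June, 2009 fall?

Friday

March 2009: 31 − 28 = 3 days remain.
Then April (30), May (31): 30 + 31 = 61 days.
June 1–19, 2009: 19 days.
Total: 3 + 61 + 19 = 83 days.
83 mod 7 = 6, so 6 days after Saturday is Friday.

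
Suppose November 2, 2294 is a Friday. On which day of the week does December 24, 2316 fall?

Sunday

Day-of-year of November 2, 2294: 306.
Day-of-year of December 24, 2316: 359.
2294 has 365 days, so 365 − 306 = 59 days remain in 2294.
Full years 2295–2315: 17 common + 4 leap = 17×365 + 4×366 = 7669 days.
Total: 59 + 7669 + 359 = 8087 days.
8087 mod 7 = 2, so 2 days after Friday is Sunday.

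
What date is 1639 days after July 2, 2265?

December 27, 2269

Count 1639 days after July 2, 2265:
July 2, 2265 → July 2, 2266: 365 days.
July 2, 2266 → July 2, 2267: 365 days.
July 2, 2267 → July 2, 2268: 366 days (2268 is a leap year).
July 2, 2268 → July 2, 2269: 365 days.
July 2269: 31 − 2 = 29 days remain.
Then August (31), September (30), October (31), November (30): 31 + 30 + 31 + 30 = 122 days.
December 1–27, 2269: 27 days.
Residual: 178 days.
Total: 1639 days.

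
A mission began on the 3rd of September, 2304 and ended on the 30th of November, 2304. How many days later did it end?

September 2304: 30 − 3 = 27 days remain.
Then October (31): 31 days.
November 1–30, 2304: 30 days.
Total: 27 + 31 + 30 = 88 days.

88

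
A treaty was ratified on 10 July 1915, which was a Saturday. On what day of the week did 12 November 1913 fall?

Count forward from the earlier date (November 12, 1913) to the later (July 10, 1915):
Day-of-year of November 12, 1913: 316.
Day-of-year of July 10, 1915: 191.
1913 has 365 days, so 365 − 316 = 49 days remain in 1913.
Full years: 1914: 365. Sum = 365.
Total: 49 + 365 + 191 = 605 days.
605 mod 7 = 3, so 3 days before Saturday is Wednesday.

Wednesday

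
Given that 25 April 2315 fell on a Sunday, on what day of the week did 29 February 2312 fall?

Count forward from the earlier date (February 29, 2312) to the later (April 25, 2315):
February 2312: 29 − 29 = 0 days remain (2312 is a leap year, so February has 29 days).
Then 37 full months totalling 1126 days.
April 1–25, 2315: 25 days.
Residual: 1151 days.
Total: 1151 days.
1151 mod 7 = 3, so 3 days before Sunday is Thursday.

Thursday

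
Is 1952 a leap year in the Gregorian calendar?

1952 is a leap year.

Yes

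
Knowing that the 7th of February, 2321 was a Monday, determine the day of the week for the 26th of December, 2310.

Count forward from the earlier date (December 26, 2310) to the later (February 7, 2321):
Day-of-year of December 26, 2310: 360.
Day-of-year of February 7, 2321: 38.
2310 has 365 days, so 365 − 360 = 5 days remain in 2310.
Full years 2311–2320: 7 common + 3 leap = 7×365 + 3×366 = 3653 days.
Total: 5 + 3653 + 38 = 3696 days.
3696 is a multiple of 7, so the 26th of December, 2310 falls on the same weekday: Monday.

Monday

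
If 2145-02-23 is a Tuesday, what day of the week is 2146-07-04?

Monday

Day-of-year of February 23, 2145: 54.
Day-of-year of July 4, 2146: 185.
2145 has 365 days, so 365 − 54 = 311 days remain in 2145.
Total: 311 + 185 = 496 days.
496 mod 7 = 6, so 6 days after Tuesday is Monday.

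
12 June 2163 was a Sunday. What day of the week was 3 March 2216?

Sunday

From June 12, 2163 to June 12, 2215: 52 years, of which 12 contain a Feb 29 — 40×365 + 12×366 = 18992 days.
(2200 is not a leap year (divisible by 100 but not 400).)
June 2215: 30 − 12 = 18 days remain.
Then July (31), August (31), September (30), October (31), November (30), December (31), January (31), February 2216 (29): 31 + 31 + 30 + 31 + 30 + 31 + 31 + 29 = 244 days.
March 1–3, 2216: 3 days.
Residual: 265 days.
Total: 19257 days.
19257 is a multiple of 7, so 3 March 2216 falls on the same weekday: Sunday.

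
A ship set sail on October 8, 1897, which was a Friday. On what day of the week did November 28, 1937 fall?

Day-of-year of October 8, 1897: 281.
Day-of-year of November 28, 1937: 332.
1897 has 365 days, so 365 − 281 = 84 days remain in 1897.
Full years 1898–1936: 30 common + 9 leap = 30×365 + 9×366 = 14244 days.
Total: 84 + 14244 + 332 = 14660 days.
14660 mod 7 = 2, so 2 days after Friday is Sunday.

Sunday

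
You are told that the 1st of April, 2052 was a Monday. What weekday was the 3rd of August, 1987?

Count forward from the earlier date (August 3, 1987) to the later (April 1, 2052):
From August 3, 1987 to August 3, 2051: 64 years, of which 16 contain a Feb 29 — 48×365 + 16×366 = 23376 days.
(2000 is a leap year (divisible by 400).)
August 2051: 31 − 3 = 28 days remain.
Then September (30), October (31), November (30), December (31), January (31), February 2052 (29), March (31): 30 + 31 + 30 + 31 + 31 + 29 + 31 = 213 days.
April 1, 2052: 1 day.
Residual: 242 days.
Total: 23618 days.
23618 is a multiple of 7, so the 3rd of August, 1987 falls on the same weekday: Monday.

Monday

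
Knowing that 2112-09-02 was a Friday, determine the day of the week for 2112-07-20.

Wednesday

Count forward from the earlier date (July 20, 2112) to the later (September 2, 2112):
July 2112: 31 − 20 = 11 days remain.
Then August (31): 31 days.
September 1–2, 2112: 2 days.
Total: 11 + 31 + 2 = 44 days.
44 mod 7 = 2, so 2 days before Friday is Wednesday.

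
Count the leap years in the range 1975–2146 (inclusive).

42

Years divisible by 4: 1976, 1980, …, 2144 — 43 in all.
Of these, 2100 is divisible by 100 but not 400, so not leap.
2000 is divisible by 400, so still leap.
Leap years: 43 − 1 = 42.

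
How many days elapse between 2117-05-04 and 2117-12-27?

237

May 2117: 31 − 4 = 27 days remain.
Then June (30), July (31), August (31), September (30), October (31), November (30): 30 + 31 + 31 + 30 + 31 + 30 = 183 days.
December 1–27, 2117: 27 days.
Total: 27 + 183 + 27 = 237 days.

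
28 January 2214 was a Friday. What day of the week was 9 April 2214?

Saturday

January 2214: 31 − 28 = 3 days remain.
Then February 2214 (28), March (31): 28 + 31 = 59 days.
April 1–9, 2214: 9 days.
Total: 3 + 59 + 9 = 71 days.
71 mod 7 = 1, so 1 day after Friday is Saturday.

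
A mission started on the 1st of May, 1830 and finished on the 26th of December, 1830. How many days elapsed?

May 1830: 31 − 1 = 30 days remain.
Then June (30), July (31), August (31), September (30), October (31), November (30): 30 + 31 + 31 + 30 + 31 + 30 = 183 days.
December 1–26, 1830: 26 days.
Total: 30 + 183 + 26 = 239 days.

239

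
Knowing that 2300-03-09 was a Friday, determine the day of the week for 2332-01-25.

Day-of-year of March 9, 2300: 68.
Day-of-year of January 25, 2332: 25.
2300 has 365 days, so 365 − 68 = 297 days remain in 2300.
Full years 2301–2331: 24 common + 7 leap = 24×365 + 7×366 = 11322 days.
Total: 297 + 11322 + 25 = 11644 days.
11644 mod 7 = 3, so 3 days after Friday is Monday.

Monday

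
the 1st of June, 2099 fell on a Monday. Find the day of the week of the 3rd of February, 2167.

Day-of-year of June 1, 2099: 152.
Day-of-year of February 3, 2167: 34.
2099 has 365 days, so 365 − 152 = 213 days remain in 2099.
Full years 2100–2166: 51 common + 16 leap = 51×365 + 16×366 = 24471 days.
Total: 213 + 24471 + 34 = 24718 days.
24718 mod 7 = 1, so 1 day after Monday is Tuesday.

Tuesday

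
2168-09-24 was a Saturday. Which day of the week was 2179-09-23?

From September 24, 2168 to September 24, 2178: 10 years, of which 2 contain a Feb 29 — 8×365 + 2×366 = 3652 days.
September 2178: 30 − 24 = 6 days remain.
Then 11 full months totalling 335 days.
September 1–23, 2179: 23 days.
Residual: 364 days.
Total: 4016 days.
4016 mod 7 = 5, so 5 days after Saturday is Thursday.

Thursday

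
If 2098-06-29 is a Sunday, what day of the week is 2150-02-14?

Saturday

From June 29, 2098 to June 29, 2149: 51 years, of which 12 contain a Feb 29 — 39×365 + 12×366 = 18627 days.
(2100 is not a leap year (divisible by 100 but not 400).)
June 2149: 30 − 29 = 1 day remains.
Then July (31), August (31), September (30), October (31), November (30), December (31), January (31): 31 + 31 + 30 + 31 + 30 + 31 + 31 = 215 days.
February 1–14, 2150: 14 days (2150 is not a leap year).
Residual: 230 days.
Total: 18857 days.
18857 mod 7 = 6, so 6 days after Sunday is Saturday.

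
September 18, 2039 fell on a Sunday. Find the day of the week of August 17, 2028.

Count forward from the earlier date (August 17, 2028) to the later (September 18, 2039):
From August 17, 2028 to August 17, 2039: 11 years, of which 2 contain a Feb 29 — 9×365 + 2×366 = 4017 days.
August 2039: 31 − 17 = 14 days remain.
September 1–18, 2039: 18 days.
Residual: 32 days.
Total: 4049 days.
4049 mod 7 = 3, so 3 days before Sunday is Thursday.

Thursday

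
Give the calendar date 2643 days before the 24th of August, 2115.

the 29th of May, 2108

Count 2643 days before August 24, 2115:
From May 29, 2108 to May 29, 2115: 7 years, of which 1 contains a Feb 29 — 6×365 + 1×366 = 2556 days.
May 2115: 31 − 29 = 2 days remain.
Then June (30), July (31): 30 + 31 = 61 days.
August 1–24, 2115: 24 days.
Residual: 87 days.
Total: 2643 days.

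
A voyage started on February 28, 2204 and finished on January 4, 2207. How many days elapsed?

1041

February 28, 2204 → February 28, 2205: 366 days (2204 is a leap year).
February 28, 2205 → February 28, 2206: 365 days.
February 2206: 28 − 28 = 0 days remain (2206 is not a leap year, so February has 28 days).
Then 10 full months totalling 306 days.
January 1–4, 2207: 4 days.
Residual: 310 days.
Total: 1041 days.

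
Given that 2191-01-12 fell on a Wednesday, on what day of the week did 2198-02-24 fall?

Saturday

From January 12, 2191 to January 12, 2198: 7 years, of which 2 contain a Feb 29 — 5×365 + 2×366 = 2557 days.
January 2198: 31 − 12 = 19 days remain.
February 1–24, 2198: 24 days (2198 is not a leap year).
Residual: 43 days.
Total: 2600 days.
2600 mod 7 = 3, so 3 days after Wednesday is Saturday.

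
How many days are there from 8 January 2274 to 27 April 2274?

January 2274: 31 − 8 = 23 days remain.
Then February 2274 (28), March (31): 28 + 31 = 59 days.
April 1–27, 2274: 27 days.
Total: 23 + 59 + 27 = 109 days.

109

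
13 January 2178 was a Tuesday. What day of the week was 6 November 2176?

Count forward from the earlier date (November 6, 2176) to the later (January 13, 2178):
Day-of-year of November 6, 2176: 311.
Day-of-year of January 13, 2178: 13.
2176 has 366 days, so 366 − 311 = 55 days remain in 2176.
Full years: 2177: 365. Sum = 365.
Total: 55 + 365 + 13 = 433 days.
433 mod 7 = 6, so 6 days before Tuesday is Wednesday.

Wednesday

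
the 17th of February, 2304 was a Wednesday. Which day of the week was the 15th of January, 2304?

Friday

Count forward from the earlier date (January 15, 2304) to the later (February 17, 2304):
January 2304: 31 − 15 = 16 days remain.
February 1–17, 2304: 17 days (2304 is a leap year).
Total: 16 + 17 = 33 days.
33 mod 7 = 5, so 5 days before Wednesday is Friday.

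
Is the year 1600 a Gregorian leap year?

1600 is a leap year (divisible by 400).

Yes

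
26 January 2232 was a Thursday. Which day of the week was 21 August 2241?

Saturday

From January 26, 2232 to January 26, 2241: 9 years, of which 3 contain a Feb 29 — 6×365 + 3×366 = 3288 days.
January 2241: 31 − 26 = 5 days remain.
Then February 2241 (28), March (31), April (30), May (31), June (30), July (31): 28 + 31 + 30 + 31 + 30 + 31 = 181 days.
August 1–21, 2241: 21 days.
Residual: 207 days.
Total: 3495 days.
3495 mod 7 = 2, so 2 days after Thursday is Saturday.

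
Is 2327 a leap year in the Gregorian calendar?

No

2327 is not a leap year.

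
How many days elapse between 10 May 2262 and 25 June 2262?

46

May 2262: 31 − 10 = 21 days remain.
June 1–25, 2262: 25 days.
Total: 21 + 25 = 46 days.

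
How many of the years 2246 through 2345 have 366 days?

Years divisible by 4: 2248, 2252, …, 2344 — 25 in all.
Of these, 2300 is divisible by 100 but not 400, so not leap.
Leap years: 25 − 1 = 24.

24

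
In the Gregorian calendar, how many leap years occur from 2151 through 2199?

12

Years divisible by 4 in [2151, 2199]: 2152, 2156, 2160, 2164, 2168, 2172, 2176, 2180, 2184, 2188, 2192, 2196.
No century exceptions apply. Count: 12.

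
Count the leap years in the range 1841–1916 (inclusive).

18

Years divisible by 4: 1844, 1848, …, 1916 — 19 in all.
Of these, 1900 is divisible by 100 but not 400, so not leap.
Leap years: 19 − 1 = 18.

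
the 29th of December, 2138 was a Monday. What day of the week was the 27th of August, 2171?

Tuesday

Day-of-year of December 29, 2138: 363.
Day-of-year of August 27, 2171: 239.
2138 has 365 days, so 365 − 363 = 2 days remain in 2138.
Full years 2139–2170: 24 common + 8 leap = 24×365 + 8×366 = 11688 days.
Total: 2 + 11688 + 239 = 11929 days.
11929 mod 7 = 1, so 1 day after Monday is Tuesday.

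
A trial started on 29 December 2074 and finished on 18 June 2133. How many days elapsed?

21355

Day-of-year of December 29, 2074: 363.
Day-of-year of June 18, 2133: 169.
2074 has 365 days, so 365 − 363 = 2 days remain in 2074.
Full years 2075–2132: 44 common + 14 leap = 44×365 + 14×366 = 21184 days.
Total: 2 + 21184 + 169 = 21355 days.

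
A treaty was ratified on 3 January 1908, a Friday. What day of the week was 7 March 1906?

Wednesday

Count forward from the earlier date (March 7, 1906) to the later (January 3, 1908):
Day-of-year of March 7, 1906: 66.
Day-of-year of January 3, 1908: 3.
1906 has 365 days, so 365 − 66 = 299 days remain in 1906.
Full years: 1907: 365. Sum = 365.
Total: 299 + 365 + 3 = 667 days.
667 mod 7 = 2, so 2 days before Friday is Wednesday.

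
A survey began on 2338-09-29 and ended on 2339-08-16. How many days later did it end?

321

September 2338: 30 − 29 = 1 day remains.
Then 10 full months totalling 304 days.
August 1–16, 2339: 16 days.
Total: 1 + 304 + 16 = 321 days.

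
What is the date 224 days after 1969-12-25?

1970-08-06

Count 224 days after December 25, 1969:
December 1969: 31 − 25 = 6 days remain.
Then January (31), February 1970 (28), March (31), April (30), May (31), June (30), July (31): 31 + 28 + 31 + 30 + 31 + 30 + 31 = 212 days.
August 1–6, 1970: 6 days.
Residual: 224 days.
Total: 224 days.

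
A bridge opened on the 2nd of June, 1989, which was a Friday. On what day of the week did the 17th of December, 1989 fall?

June 1989: 30 − 2 = 28 days remain.
Then July (31), August (31), September (30), October (31), November (30): 31 + 31 + 30 + 31 + 30 = 153 days.
December 1–17, 1989: 17 days.
Total: 28 + 153 + 17 = 198 days.
198 mod 7 = 2, so 2 days after Friday is Sunday.

Sunday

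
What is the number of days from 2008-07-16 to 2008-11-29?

July 2008: 31 − 16 = 15 days remain.
Then August (31), September (30), October (31): 31 + 30 + 31 = 92 days.
November 1–29, 2008: 29 days.
Total: 15 + 92 + 29 = 136 days.

136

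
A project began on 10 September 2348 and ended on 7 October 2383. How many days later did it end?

Day-of-year of September 10, 2348: 254.
Day-of-year of October 7, 2383: 280.
2348 has 366 days, so 366 − 254 = 112 days remain in 2348.
Full years 2349–2382: 26 common + 8 leap = 26×365 + 8×366 = 12418 days.
Total: 112 + 12418 + 280 = 12810 days.

12810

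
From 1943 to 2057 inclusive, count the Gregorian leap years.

Years divisible by 4: 1944, 1948, …, 2056 — 29 in all.
2000 is divisible by 400, so still leap.
No century exceptions apply. Count: 29.

29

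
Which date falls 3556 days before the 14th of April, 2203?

the 18th of July, 2193

Count 3556 days before April 14, 2203:
From July 18, 2193 to July 18, 2202: 9 years, of which 1 contains a Feb 29 — 8×365 + 1×366 = 3286 days.
(2200 is not a leap year (divisible by 100 but not 400).)
July 2202: 31 − 18 = 13 days remain.
Then August (31), September (30), October (31), November (30), December (31), January (31), February 2203 (28), March (31): 31 + 30 + 31 + 30 + 31 + 31 + 28 + 31 = 243 days.
April 1–14, 2203: 14 days.
Residual: 270 days.
Total: 3556 days.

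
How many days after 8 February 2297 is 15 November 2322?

Day-of-year of February 8, 2297: 39.
Day-of-year of November 15, 2322: 319.
2297 has 365 days, so 365 − 39 = 326 days remain in 2297.
Full years 2298–2321: 19 common + 5 leap = 19×365 + 5×366 = 8765 days.
Total: 326 + 8765 + 319 = 9410 days.

9410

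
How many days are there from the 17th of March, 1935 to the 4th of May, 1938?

March 17, 1935 → March 17, 1936: 366 days (1936 is a leap year).
March 17, 1936 → March 17, 1937: 365 days.
March 17, 1937 → March 17, 1938: 365 days.
March 1938: 31 − 17 = 14 days remain.
Then April (30): 30 days.
May 1–4, 1938: 4 days.
Residual: 48 days.
Total: 1144 days.

1144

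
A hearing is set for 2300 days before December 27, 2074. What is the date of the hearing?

September 9, 2068

Count 2300 days before December 27, 2074:
Day-of-year of September 9, 2068: 253.
Day-of-year of December 27, 2074: 361.
2068 has 366 days, so 366 − 253 = 113 days remain in 2068.
Full years: 2069: 365; 2070: 365; 2071: 365; 2072: 366; 2073: 365. Sum = 1826.
Total: 113 + 1826 + 361 = 2300 days.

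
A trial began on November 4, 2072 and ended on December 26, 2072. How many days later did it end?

November 2072: 30 − 4 = 26 days remain.
December 1–26, 2072: 26 days.
Total: 26 + 26 = 52 days.

52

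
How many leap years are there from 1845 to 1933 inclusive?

21

Years divisible by 4: 1848, 1852, …, 1932 — 22 in all.
Of these, 1900 is divisible by 100 but not 400, so not leap.
Leap years: 22 − 1 = 21.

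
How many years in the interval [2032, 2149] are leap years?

29

Years divisible by 4: 2032, 2036, …, 2148 — 30 in all.
Of these, 2100 is divisible by 100 but not 400, so not leap.
Leap years: 30 − 1 = 29.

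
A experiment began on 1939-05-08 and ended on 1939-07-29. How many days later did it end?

May 1939: 31 − 8 = 23 days remain.
Then June (30): 30 days.
July 1–29, 1939: 29 days.
Total: 23 + 30 + 29 = 82 days.

82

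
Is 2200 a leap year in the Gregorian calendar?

2200 is not a leap year (divisible by 100 but not 400).

No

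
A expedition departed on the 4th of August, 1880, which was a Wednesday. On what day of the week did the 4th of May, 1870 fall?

Count forward from the earlier date (May 4, 1870) to the later (August 4, 1880):
Day-of-year of May 4, 1870: 124.
Day-of-year of August 4, 1880: 217.
1870 has 365 days, so 365 − 124 = 241 days remain in 1870.
Full years 1871–1879: 7 common + 2 leap = 7×365 + 2×366 = 3287 days.
Total: 241 + 3287 + 217 = 3745 days.
3745 is a multiple of 7, so the 4th of May, 1870 falls on the same weekday: Wednesday.

Wednesday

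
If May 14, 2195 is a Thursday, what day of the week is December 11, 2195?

May 2195: 31 − 14 = 17 days remain.
Then June (30), July (31), August (31), September (30), October (31), November (30): 30 + 31 + 31 + 30 + 31 + 30 = 183 days.
December 1–11, 2195: 11 days.
Total: 17 + 183 + 11 = 211 days.
211 mod 7 = 1, so 1 day after Thursday is Friday.

Friday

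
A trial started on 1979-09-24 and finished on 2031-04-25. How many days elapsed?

18841

Day-of-year of September 24, 1979: 267.
Day-of-year of April 25, 2031: 115.
1979 has 365 days, so 365 − 267 = 98 days remain in 1979.
Full years 1980–2030: 38 common + 13 leap = 38×365 + 13×366 = 18628 days.
Total: 98 + 18628 + 115 = 18841 days.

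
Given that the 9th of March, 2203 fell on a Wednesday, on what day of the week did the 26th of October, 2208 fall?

March 9, 2203 → March 9, 2204: 366 days (2204 is a leap year).
March 9, 2204 → March 9, 2205: 365 days.
March 9, 2205 → March 9, 2206: 365 days.
March 9, 2206 → March 9, 2207: 365 days.
March 9, 2207 → March 9, 2208: 366 days (2208 is a leap year).
March 2208: 31 − 9 = 22 days remain.
Then April (30), May (31), June (30), July (31), August (31), September (30): 30 + 31 + 30 + 31 + 31 + 30 = 183 days.
October 1–26, 2208: 26 days.
Residual: 231 days.
Total: 2058 days.
2058 is a multiple of 7, so the 26th of October, 2208 falls on the same weekday: Wednesday.

Wednesday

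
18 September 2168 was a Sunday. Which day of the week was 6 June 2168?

Monday

Count forward from the earlier date (June 6, 2168) to the later (September 18, 2168):
June 2168: 30 − 6 = 24 days remain.
Then July (31), August (31): 31 + 31 = 62 days.
September 1–18, 2168: 18 days.
Total: 24 + 62 + 18 = 104 days.
104 mod 7 = 6, so 6 days before Sunday is Monday.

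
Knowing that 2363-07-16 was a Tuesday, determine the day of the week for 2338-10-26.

Count forward from the earlier date (October 26, 2338) to the later (July 16, 2363):
From October 26, 2338 to October 26, 2362: 24 years, of which 6 contain a Feb 29 — 18×365 + 6×366 = 8766 days.
October 2362: 31 − 26 = 5 days remain.
Then November (30), December (31), January (31), February 2363 (28), March (31), April (30), May (31), June (30): 30 + 31 + 31 + 28 + 31 + 30 + 31 + 30 = 242 days.
July 1–16, 2363: 16 days.
Residual: 263 days.
Total: 9029 days.
9029 mod 7 = 6, so 6 days before Tuesday is Wednesday.

Wednesday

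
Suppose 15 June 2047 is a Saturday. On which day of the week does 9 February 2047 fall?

Count forward from the earlier date (February 9, 2047) to the later (June 15, 2047):
February 2047: 28 − 9 = 19 days remain (2047 is not a leap year, so February has 28 days).
Then March (31), April (30), May (31): 31 + 30 + 31 = 92 days.
June 1–15, 2047: 15 days.
Total: 19 + 92 + 15 = 126 days.
126 is a multiple of 7, so 9 February 2047 falls on the same weekday: Saturday.

Saturday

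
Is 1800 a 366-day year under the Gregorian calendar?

1800 is not a leap year (divisible by 100 but not 400).

No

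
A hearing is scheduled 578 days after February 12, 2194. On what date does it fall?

September 13, 2195

Count 578 days after February 12, 2194:
February 12, 2194 → February 12, 2195: 365 days.
February 2195: 28 − 12 = 16 days remain (2195 is not a leap year, so February has 28 days).
Then March (31), April (30), May (31), June (30), July (31), August (31): 31 + 30 + 31 + 30 + 31 + 31 = 184 days.
September 1–13, 2195: 13 days.
Residual: 213 days.
Total: 578 days.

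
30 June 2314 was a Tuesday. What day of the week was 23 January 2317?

Tuesday

Day-of-year of June 30, 2314: 181.
Day-of-year of January 23, 2317: 23.
2314 has 365 days, so 365 − 181 = 184 days remain in 2314.
Full years: 2315: 365; 2316: 366. Sum = 731.
Total: 184 + 731 + 23 = 938 days.
938 is a multiple of 7, so 23 January 2317 falls on the same weekday: Tuesday.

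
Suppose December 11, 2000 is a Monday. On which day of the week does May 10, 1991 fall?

Count forward from the earlier date (May 10, 1991) to the later (December 11, 2000):
From May 10, 1991 to May 10, 2000: 9 years, of which 3 contain a Feb 29 — 6×365 + 3×366 = 3288 days.
(2000 is a leap year (divisible by 400).)
May 2000: 31 − 10 = 21 days remain.
Then June (30), July (31), August (31), September (30), October (31), November (30): 30 + 31 + 31 + 30 + 31 + 30 = 183 days.
December 1–11, 2000: 11 days.
Residual: 215 days.
Total: 3503 days.
3503 mod 7 = 3, so 3 days before Monday is Friday.

Friday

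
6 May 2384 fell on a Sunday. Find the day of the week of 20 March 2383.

Sunday

Count forward from the earlier date (March 20, 2383) to the later (May 6, 2384):
Day-of-year of March 20, 2383: 79.
Day-of-year of May 6, 2384: 127.
2383 has 365 days, so 365 − 79 = 286 days remain in 2383.
Total: 286 + 127 = 413 days.
413 is a multiple of 7, so 20 March 2383 falls on the same weekday: Sunday.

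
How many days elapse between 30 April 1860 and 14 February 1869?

3212

From April 30, 1860 to April 30, 1868: 8 years, of which 2 contain a Feb 29 — 6×365 + 2×366 = 2922 days.
April 1868: 30 − 30 = 0 days remain.
Then 9 full months totalling 276 days.
February 1–14, 1869: 14 days (1869 is not a leap year).
Residual: 290 days.
Total: 3212 days.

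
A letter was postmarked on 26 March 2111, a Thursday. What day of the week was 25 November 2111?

Wednesday

March 2111: 31 − 26 = 5 days remain.
Then April (30), May (31), June (30), July (31), August (31), September (30), October (31): 30 + 31 + 30 + 31 + 31 + 30 + 31 = 214 days.
November 1–25, 2111: 25 days.
Total: 5 + 214 + 25 = 244 days.
244 mod 7 = 6, so 6 days after Thursday is Wednesday.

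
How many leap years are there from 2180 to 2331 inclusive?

36

Years divisible by 4: 2180, 2184, …, 2328 — 38 in all.
Of these, 2200, 2300 are divisible by 100 but not 400, so not leap.
Leap years: 38 − 2 = 36.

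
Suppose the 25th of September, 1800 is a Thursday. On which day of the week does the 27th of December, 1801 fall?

September 25, 1800 → September 25, 1801: 365 days.
September 1801: 30 − 25 = 5 days remain.
Then October (31), November (30): 31 + 30 = 61 days.
December 1–27, 1801: 27 days.
Residual: 93 days.
Total: 458 days.
458 mod 7 = 3, so 3 days after Thursday is Sunday.

Sunday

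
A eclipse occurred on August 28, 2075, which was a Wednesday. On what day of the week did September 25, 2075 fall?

August 2075: 31 − 28 = 3 days remain.
September 1–25, 2075: 25 days.
Total: 3 + 25 = 28 days.
28 is a multiple of 7, so September 25, 2075 falls on the same weekday: Wednesday.

Wednesday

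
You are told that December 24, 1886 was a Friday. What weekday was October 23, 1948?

Day-of-year of December 24, 1886: 358.
Day-of-year of October 23, 1948: 297.
1886 has 365 days, so 365 − 358 = 7 days remain in 1886.
Full years 1887–1947: 47 common + 14 leap = 47×365 + 14×366 = 22279 days.
Total: 7 + 22279 + 297 = 22583 days.
22583 mod 7 = 1, so 1 day after Friday is Saturday.

Saturday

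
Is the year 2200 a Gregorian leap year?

2200 is not a leap year (divisible by 100 but not 400).

No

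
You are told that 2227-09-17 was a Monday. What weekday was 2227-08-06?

Count forward from the earlier date (August 6, 2227) to the later (September 17, 2227):
August 2227: 31 − 6 = 25 days remain.
September 1–17, 2227: 17 days.
Total: 25 + 17 = 42 days.
42 is a multiple of 7, so 2227-08-06 falls on the same weekday: Monday.

Monday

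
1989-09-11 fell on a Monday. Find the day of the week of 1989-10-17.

Tuesday

September 1989: 30 − 11 = 19 days remain.
October 1–17, 1989: 17 days.
Total: 19 + 17 = 36 days.
36 mod 7 = 1, so 1 day after Monday is Tuesday.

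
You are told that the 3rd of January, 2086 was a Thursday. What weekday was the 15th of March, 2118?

Tuesday

Day-of-year of January 3, 2086: 3.
Day-of-year of March 15, 2118: 74.
2086 has 365 days, so 365 − 3 = 362 days remain in 2086.
Full years 2087–2117: 24 common + 7 leap = 24×365 + 7×366 = 11322 days.
Total: 362 + 11322 + 74 = 11758 days.
11758 mod 7 = 5, so 5 days after Thursday is Tuesday.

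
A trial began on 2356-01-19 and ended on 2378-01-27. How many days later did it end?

From January 19, 2356 to January 19, 2378: 22 years, of which 6 contain a Feb 29 — 16×365 + 6×366 = 8036 days.
Within January 2378: 27 − 19 = 8 days.
Total: 8044 days.

8044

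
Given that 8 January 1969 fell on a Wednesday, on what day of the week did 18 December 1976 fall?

Saturday

Day-of-year of January 8, 1969: 8.
Day-of-year of December 18, 1976: 353.
1969 has 365 days, so 365 − 8 = 357 days remain in 1969.
Full years: 1970: 365; 1971: 365; 1972: 366; 1973: 365; 1974: 365; 1975: 365. Sum = 2191.
Total: 357 + 2191 + 353 = 2901 days.
2901 mod 7 = 3, so 3 days after Wednesday is Saturday.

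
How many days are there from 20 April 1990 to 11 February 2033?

15638

From April 20, 1990 to April 20, 2032: 42 years, of which 11 contain a Feb 29 — 31×365 + 11×366 = 15341 days.
(2000 is a leap year (divisible by 400).)
April 2032: 30 − 20 = 10 days remain.
Then 9 full months totalling 276 days.
February 1–11, 2033: 11 days (2033 is not a leap year).
Residual: 297 days.
Total: 15638 days.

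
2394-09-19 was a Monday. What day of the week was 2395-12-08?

Friday

September 19, 2394 → September 19, 2395: 365 days.
September 2395: 30 − 19 = 11 days remain.
Then October (31), November (30): 31 + 30 = 61 days.
December 1–8, 2395: 8 days.
Residual: 80 days.
Total: 445 days.
445 mod 7 = 4, so 4 days after Monday is Friday.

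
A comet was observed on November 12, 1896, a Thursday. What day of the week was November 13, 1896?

Within November 1896: 13 − 12 = 1 day.
1 mod 7 = 1, so 1 day after Thursday is Friday.

Friday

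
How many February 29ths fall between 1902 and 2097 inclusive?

49

Years divisible by 4: 1904, 1908, …, 2096 — 49 in all.
2000 is divisible by 400, so still leap.
No century exceptions apply. Count: 49.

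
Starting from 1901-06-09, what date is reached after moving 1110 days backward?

1898-05-25

Count 1110 days before June 9, 1901:
Day-of-year of May 25, 1898: 145.
Day-of-year of June 9, 1901: 160.
1898 has 365 days, so 365 − 145 = 220 days remain in 1898.
Full years: 1899: 365; 1900: 365. Sum = 730.
Total: 220 + 730 + 160 = 1110 days.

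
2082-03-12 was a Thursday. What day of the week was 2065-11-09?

Count forward from the earlier date (November 9, 2065) to the later (March 12, 2082):
From November 9, 2065 to November 9, 2081: 16 years, of which 4 contain a Feb 29 — 12×365 + 4×366 = 5844 days.
November 2081: 30 − 9 = 21 days remain.
Then December (31), January (31), February 2082 (28): 31 + 31 + 28 = 90 days.
March 1–12, 2082: 12 days.
Residual: 123 days.
Total: 5967 days.
5967 mod 7 = 3, so 3 days before Thursday is Monday.

Monday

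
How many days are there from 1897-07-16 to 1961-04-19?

From July 16, 1897 to July 16, 1960: 63 years, of which 15 contain a Feb 29 — 48×365 + 15×366 = 23010 days.
(1900 is not a leap year (divisible by 100 but not 400).)
July 1960: 31 − 16 = 15 days remain.
Then August (31), September (30), October (31), November (30), December (31), January (31), February 1961 (28), March (31): 31 + 30 + 31 + 30 + 31 + 31 + 28 + 31 = 243 days.
April 1–19, 1961: 19 days.
Residual: 277 days.
Total: 23287 days.

23287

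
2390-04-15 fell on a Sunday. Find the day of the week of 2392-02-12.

April 15, 2390 → April 15, 2391: 365 days.
April 2391: 30 − 15 = 15 days remain.
Then 9 full months totalling 276 days.
February 1–12, 2392: 12 days (2392 is a leap year).
Residual: 303 days.
Total: 668 days.
668 mod 7 = 3, so 3 days after Sunday is Wednesday.

Wednesday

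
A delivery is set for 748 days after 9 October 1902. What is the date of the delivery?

26 October 1904

Count 748 days after October 9, 1902:
October 9, 1902 → October 9, 1903: 365 days.
October 9, 1903 → October 9, 1904: 366 days (1904 is a leap year).
Within October 1904: 26 − 9 = 17 days.
Total: 748 days.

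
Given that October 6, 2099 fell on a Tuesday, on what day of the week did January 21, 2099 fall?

Wednesday

Count forward from the earlier date (January 21, 2099) to the later (October 6, 2099):
January 2099: 31 − 21 = 10 days remain.
Then February 2099 (28), March (31), April (30), May (31), June (30), July (31), August (31), September (30): 28 + 31 + 30 + 31 + 30 + 31 + 31 + 30 = 242 days.
October 1–6, 2099: 6 days.
Total: 10 + 242 + 6 = 258 days.
258 mod 7 = 6, so 6 days before Tuesday is Wednesday.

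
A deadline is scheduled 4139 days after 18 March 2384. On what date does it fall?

18 July 2395

Count 4139 days after March 18, 2384:
Day-of-year of March 18, 2384: 78.
Day-of-year of July 18, 2395: 199.
2384 has 366 days, so 366 − 78 = 288 days remain in 2384.
Full years 2385–2394: 8 common + 2 leap = 8×365 + 2×366 = 3652 days.
Total: 288 + 3652 + 199 = 4139 days.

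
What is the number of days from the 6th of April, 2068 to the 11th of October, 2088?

7493

Day-of-year of April 6, 2068: 97.
Day-of-year of October 11, 2088: 285.
2068 has 366 days, so 366 − 97 = 269 days remain in 2068.
Full years 2069–2087: 15 common + 4 leap = 15×365 + 4×366 = 6939 days.
Total: 269 + 6939 + 285 = 7493 days.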